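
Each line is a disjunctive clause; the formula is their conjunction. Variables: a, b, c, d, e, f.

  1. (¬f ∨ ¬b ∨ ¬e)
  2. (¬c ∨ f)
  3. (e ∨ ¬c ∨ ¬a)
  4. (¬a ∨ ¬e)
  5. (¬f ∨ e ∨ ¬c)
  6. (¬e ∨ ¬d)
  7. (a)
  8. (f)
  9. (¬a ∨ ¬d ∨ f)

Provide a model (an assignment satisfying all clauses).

a=T, b=T, c=F, d=F, e=F, f=T

Check each clause:
  1. (¬e ∨ ¬b ∨ ¬f) — ¬e is true.
  2. (f ∨ ¬c) — ¬c is true.
  3. (¬a ∨ ¬c ∨ e) — ¬c is true.
  4. (¬e ∨ ¬a) — ¬e is true.
  5. (e ∨ ¬f ∨ ¬c) — ¬c is true.
  6. (¬e ∨ ¬d) — ¬e is true.
  7. (a) — a is true.
  8. (f) — f is true.
  9. (f ∨ ¬a ∨ ¬d) — ¬d is true.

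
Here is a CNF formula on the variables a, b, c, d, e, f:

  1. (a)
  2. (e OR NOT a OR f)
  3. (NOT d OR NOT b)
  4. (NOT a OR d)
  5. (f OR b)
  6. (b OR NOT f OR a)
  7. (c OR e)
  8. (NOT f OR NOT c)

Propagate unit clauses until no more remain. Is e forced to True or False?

True

(a) is a unit clause: a = True.
(d OR NOT a): since a = True, the clause reduces to (d). d = True.
(NOT b OR NOT d) with d = True leaves only NOT b, so b = False.
(f OR b): since b = False, the clause reduces to (f). f = True.
From (NOT c OR NOT f) and f = True: c = False.
From (c OR e) and c = False: e = True.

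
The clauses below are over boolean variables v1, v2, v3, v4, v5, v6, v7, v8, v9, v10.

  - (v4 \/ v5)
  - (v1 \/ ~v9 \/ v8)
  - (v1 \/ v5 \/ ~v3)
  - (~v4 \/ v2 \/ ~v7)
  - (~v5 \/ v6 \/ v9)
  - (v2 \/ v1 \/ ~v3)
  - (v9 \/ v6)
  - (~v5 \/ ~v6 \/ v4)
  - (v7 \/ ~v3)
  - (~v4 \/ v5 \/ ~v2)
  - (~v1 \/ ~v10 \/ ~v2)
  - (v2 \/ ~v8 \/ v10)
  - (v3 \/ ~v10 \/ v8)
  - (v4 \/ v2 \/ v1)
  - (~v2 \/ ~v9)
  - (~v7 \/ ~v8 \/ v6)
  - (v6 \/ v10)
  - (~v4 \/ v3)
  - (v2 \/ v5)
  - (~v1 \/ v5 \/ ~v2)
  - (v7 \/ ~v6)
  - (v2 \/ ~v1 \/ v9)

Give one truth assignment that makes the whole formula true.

v1=F, v2=T, v3=T, v4=T, v5=T, v6=T, v7=T, v8=F, v9=F, v10=T

Set v1 = False and propagate.
Set v2 = True and propagate.
  then v9 is forced to False.
  then v6 is forced to True.
  then v7 is forced to True.
Branch on v3: take v3 = True.
  then v5 is forced to True.
  then v4 is forced to True.
v8, v10 are now unconstrained; take v8 = False, v10 = True.
Every clause has at least one true literal under this assignment.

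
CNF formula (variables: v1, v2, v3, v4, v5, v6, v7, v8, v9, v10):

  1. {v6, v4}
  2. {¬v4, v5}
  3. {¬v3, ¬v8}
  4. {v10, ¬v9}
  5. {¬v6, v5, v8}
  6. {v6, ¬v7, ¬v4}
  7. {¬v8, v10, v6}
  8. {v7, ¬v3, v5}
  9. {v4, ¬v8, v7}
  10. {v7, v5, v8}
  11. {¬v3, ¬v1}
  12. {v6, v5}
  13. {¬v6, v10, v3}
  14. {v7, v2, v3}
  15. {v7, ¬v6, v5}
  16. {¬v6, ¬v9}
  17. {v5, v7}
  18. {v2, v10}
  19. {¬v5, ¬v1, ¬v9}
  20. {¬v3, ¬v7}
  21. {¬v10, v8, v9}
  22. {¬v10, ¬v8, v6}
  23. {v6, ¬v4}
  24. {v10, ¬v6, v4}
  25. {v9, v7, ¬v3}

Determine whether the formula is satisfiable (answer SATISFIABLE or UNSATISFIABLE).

v1 occurs only negated in the remaining clauses — set v1 = False.
v2 occurs only positively in the remaining clauses — set v2 = True.
Try v3 = False.
The remaining clauses are satisfied by v4 = True, v5 = True, v6 = True, v7 = False, v8 = True, v9 = False, v10 = True.
Every clause has at least one true literal under this assignment.
So v1=False, v2=True, v3=False, v4=True, v5=True, v6=True, v7=False, v8=True, v9=False, v10=True is a satisfying assignment.

SATISFIABLE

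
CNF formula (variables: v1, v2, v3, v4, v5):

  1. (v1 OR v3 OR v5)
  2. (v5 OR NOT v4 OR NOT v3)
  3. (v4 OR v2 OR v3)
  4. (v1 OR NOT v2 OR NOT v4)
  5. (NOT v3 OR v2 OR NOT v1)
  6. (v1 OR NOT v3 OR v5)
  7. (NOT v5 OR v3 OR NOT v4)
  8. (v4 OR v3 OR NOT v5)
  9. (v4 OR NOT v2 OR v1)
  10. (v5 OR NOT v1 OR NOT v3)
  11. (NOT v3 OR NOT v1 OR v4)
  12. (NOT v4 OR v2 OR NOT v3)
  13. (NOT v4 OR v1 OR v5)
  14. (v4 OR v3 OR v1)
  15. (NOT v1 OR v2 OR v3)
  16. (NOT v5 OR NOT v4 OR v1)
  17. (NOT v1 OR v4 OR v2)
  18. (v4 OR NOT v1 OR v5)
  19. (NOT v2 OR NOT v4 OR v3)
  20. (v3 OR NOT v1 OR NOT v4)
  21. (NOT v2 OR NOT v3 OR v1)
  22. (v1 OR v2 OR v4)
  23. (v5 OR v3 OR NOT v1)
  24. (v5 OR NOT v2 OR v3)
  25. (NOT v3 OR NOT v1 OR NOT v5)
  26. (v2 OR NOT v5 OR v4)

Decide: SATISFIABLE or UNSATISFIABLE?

UNSATISFIABLE

v1 = True:
  v3 = True:
    propagation gives v2=True, v5=True; an empty clause results — contradiction.
  v3 = False:
    propagation gives v2=True, v4=False, v5=False; an empty clause results — contradiction.
v1 = False:
  v4 = True:
    propagation gives v2=False, v3=False, v5=True; an empty clause results — contradiction.
  v4 = False:
    propagation gives v2=False; an empty clause results — contradiction.
Every branch closes, so no satisfying assignment exists.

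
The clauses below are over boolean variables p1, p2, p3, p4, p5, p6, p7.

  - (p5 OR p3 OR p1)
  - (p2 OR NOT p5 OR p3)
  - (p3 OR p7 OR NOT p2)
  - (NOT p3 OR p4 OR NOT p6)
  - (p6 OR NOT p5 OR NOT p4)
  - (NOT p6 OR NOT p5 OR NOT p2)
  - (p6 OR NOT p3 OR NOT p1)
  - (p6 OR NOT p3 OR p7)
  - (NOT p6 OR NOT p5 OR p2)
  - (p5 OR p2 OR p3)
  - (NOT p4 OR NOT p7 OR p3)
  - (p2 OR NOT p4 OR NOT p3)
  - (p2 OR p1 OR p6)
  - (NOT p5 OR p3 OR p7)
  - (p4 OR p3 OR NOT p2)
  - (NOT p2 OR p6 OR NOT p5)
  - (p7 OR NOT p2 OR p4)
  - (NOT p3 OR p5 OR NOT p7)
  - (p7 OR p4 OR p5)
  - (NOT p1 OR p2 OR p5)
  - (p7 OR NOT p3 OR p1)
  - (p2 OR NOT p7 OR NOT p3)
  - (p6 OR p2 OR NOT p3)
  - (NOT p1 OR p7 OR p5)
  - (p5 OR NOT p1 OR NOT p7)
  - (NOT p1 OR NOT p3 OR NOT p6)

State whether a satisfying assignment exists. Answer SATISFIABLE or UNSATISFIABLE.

UNSATISFIABLE

p3 = True:
  p6 = True:
    propagation gives p4=True, p2=True, p5=False, p7=False; an empty clause results — contradiction.
  p6 = False:
    propagation gives p1=False, p7=True, p2=True, p5=False; an empty clause results — contradiction.
p3 = False:
  p5 = True:
    propagation gives p2=True, p7=True, p6=False; an empty clause results — contradiction.
  p5 = False:
    propagation gives p1=True, p2=True, p7=True; an empty clause results — contradiction.
Every branch closes, so no satisfying assignment exists.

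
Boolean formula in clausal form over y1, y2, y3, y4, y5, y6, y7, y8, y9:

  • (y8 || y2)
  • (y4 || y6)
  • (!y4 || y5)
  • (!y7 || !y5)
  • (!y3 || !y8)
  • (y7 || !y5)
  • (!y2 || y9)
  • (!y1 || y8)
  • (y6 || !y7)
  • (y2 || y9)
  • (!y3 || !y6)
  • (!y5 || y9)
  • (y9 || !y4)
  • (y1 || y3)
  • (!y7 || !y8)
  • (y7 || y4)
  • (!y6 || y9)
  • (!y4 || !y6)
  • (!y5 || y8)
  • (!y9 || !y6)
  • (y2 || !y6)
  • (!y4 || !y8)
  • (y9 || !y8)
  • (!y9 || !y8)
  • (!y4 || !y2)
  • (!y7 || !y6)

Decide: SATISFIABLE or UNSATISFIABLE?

UNSATISFIABLE

y6 = True:
  propagation gives y3=False, y1=True, y8=True, y7=False; an empty clause results — contradiction.
y6 = False:
  propagation gives y4=True, y5=True, y7=False; an empty clause results — contradiction.
Every branch closes, so no satisfying assignment exists.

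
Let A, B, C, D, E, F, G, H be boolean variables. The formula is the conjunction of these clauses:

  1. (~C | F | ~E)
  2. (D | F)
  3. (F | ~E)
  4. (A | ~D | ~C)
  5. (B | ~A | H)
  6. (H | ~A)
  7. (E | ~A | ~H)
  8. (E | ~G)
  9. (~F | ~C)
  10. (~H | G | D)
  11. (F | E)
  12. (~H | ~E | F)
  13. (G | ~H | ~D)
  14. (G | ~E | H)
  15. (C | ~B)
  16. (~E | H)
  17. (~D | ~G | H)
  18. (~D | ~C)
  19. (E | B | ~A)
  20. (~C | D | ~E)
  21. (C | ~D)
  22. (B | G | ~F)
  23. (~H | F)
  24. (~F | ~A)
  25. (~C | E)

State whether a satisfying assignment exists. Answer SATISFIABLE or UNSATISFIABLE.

SATISFIABLE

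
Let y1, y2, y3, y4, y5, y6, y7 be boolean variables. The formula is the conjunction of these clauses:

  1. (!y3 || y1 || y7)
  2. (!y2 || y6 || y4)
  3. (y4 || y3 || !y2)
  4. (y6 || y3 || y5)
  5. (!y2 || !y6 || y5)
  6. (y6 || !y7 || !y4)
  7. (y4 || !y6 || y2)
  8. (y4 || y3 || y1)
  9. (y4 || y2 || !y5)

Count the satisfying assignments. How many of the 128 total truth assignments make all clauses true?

35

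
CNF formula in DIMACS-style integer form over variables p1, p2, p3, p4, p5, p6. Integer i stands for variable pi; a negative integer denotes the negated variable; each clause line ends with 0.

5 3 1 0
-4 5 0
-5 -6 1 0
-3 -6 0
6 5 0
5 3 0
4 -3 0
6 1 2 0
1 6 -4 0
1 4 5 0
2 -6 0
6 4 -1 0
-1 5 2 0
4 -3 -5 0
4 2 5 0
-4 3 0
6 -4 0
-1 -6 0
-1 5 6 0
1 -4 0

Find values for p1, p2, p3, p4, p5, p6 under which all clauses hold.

p1=False, p2=True, p3=False, p4=False, p5=True, p6=False

Pure literal: p2 appears only positively; assign p2 = True.
Set p1 = False and propagate.
  then p4 is forced to False.
  then p3 is forced to False.
  then p5 is forced to True.
  then p6 is forced to False.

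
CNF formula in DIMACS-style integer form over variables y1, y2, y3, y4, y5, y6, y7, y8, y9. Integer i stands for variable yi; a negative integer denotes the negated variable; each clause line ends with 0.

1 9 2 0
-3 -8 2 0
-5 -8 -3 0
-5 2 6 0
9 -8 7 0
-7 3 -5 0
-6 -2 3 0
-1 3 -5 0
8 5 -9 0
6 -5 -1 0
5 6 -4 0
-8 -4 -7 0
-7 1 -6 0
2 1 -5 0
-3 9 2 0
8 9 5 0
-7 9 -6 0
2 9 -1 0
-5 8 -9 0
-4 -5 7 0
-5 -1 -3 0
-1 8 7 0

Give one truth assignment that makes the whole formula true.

y1=True, y2=True, y3=True, y4=False, y5=False, y6=False, y7=True, y8=True, y9=False

Pure literal: y4 appears only negated; assign y4 = False.
Try y1 = True.
The remaining clauses are satisfied by y2 = True, y3 = True, y5 = False, y6 = False, y7 = True, y8 = True, y9 = False.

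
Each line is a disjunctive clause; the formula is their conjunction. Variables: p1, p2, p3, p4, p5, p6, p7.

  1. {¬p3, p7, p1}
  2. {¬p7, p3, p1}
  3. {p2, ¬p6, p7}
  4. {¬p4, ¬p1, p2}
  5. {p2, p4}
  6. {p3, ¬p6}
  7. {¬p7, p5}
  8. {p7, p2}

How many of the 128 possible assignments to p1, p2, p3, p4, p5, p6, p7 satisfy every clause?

28

Case analysis on p7 and p2:
  p7=1, p2=1: p4 free; 5 ways for (p1,p3,p5,p6) × 2^1 = 10.
  p7=1, p2=0: remaining (p1,p3,p4,p5,p6) ∈ {(0,1,1,1,0); (0,1,1,1,1)} — 2.
  p7=0, p2=1: p4, p5 free; 4 ways for (p1,p3,p6) × 2^2 = 16.
  p7=0, p2=0: a clause becomes empty — 0.
Total: 10 + 2 + 16 + 0 = 28.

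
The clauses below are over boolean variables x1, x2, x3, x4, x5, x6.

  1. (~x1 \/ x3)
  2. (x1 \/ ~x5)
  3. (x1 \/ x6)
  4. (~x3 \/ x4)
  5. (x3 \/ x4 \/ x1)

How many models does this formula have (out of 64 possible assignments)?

Case analysis on x1 and x3:
  x1=T, x3=T: forces x4=T; x2, x5, x6 free → 2^3 = 8.
  x1=T, x3=F: a clause becomes empty — 0.
  x1=F, x3=T: remaining (x2,x4,x5,x6) ∈ {(F,T,F,T); (T,T,F,T)} — 2.
  x1=F, x3=F: remaining (x2,x4,x5,x6) ∈ {(F,T,F,T); (T,T,F,T)} — 2.
Total: 8 + 0 + 2 + 2 = 12.

12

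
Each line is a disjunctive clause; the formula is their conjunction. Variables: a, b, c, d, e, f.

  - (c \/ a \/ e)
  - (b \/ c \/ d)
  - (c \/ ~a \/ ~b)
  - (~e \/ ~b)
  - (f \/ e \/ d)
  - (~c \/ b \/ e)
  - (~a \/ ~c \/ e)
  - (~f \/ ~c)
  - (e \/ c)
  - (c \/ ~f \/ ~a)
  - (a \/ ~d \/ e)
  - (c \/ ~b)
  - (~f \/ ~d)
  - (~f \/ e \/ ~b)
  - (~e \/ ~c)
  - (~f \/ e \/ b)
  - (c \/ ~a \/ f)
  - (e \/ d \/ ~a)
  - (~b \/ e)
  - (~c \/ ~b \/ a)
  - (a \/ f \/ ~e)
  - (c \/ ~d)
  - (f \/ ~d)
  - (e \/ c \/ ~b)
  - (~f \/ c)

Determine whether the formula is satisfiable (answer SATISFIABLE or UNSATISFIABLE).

UNSATISFIABLE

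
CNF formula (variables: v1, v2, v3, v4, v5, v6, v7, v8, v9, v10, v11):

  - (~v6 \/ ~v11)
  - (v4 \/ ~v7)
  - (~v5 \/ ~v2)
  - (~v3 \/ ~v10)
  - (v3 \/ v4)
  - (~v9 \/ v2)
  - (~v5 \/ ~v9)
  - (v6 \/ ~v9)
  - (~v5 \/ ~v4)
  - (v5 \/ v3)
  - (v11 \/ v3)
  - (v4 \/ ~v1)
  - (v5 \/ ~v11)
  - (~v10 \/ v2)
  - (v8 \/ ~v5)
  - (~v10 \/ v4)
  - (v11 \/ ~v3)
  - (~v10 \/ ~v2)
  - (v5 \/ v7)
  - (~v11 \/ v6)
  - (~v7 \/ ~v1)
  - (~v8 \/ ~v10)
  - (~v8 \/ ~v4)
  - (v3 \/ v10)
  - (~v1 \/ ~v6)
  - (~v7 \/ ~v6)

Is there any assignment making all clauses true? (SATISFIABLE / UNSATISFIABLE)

UNSATISFIABLE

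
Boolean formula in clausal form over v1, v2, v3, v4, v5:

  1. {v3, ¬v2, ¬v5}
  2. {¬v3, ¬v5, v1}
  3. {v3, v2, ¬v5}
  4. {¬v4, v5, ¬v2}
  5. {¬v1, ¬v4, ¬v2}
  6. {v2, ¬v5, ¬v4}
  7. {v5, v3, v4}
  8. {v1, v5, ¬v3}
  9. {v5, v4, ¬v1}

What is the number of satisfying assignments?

Satisfying assignments:
  v1=0 v2=0 v3=0 v4=1 v5=0
  v1=1 v2=0 v3=0 v4=1 v5=0
  v1=1 v2=0 v3=1 v4=0 v5=1
  v1=1 v2=0 v3=1 v4=1 v5=0
  v1=1 v2=1 v3=1 v4=0 v5=1
Count: 5.

5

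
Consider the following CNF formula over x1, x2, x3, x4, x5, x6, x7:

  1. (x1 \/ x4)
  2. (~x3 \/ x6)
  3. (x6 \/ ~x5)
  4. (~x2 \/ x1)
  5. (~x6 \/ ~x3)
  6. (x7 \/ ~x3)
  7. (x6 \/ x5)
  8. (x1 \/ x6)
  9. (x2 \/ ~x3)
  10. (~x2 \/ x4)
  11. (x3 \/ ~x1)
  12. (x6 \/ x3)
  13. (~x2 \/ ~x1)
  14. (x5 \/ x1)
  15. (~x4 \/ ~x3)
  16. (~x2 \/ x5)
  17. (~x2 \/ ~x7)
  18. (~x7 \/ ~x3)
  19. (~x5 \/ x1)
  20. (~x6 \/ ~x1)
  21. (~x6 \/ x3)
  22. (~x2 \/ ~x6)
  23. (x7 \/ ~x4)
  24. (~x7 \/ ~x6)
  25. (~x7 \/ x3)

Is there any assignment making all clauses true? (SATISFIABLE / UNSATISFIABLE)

UNSATISFIABLE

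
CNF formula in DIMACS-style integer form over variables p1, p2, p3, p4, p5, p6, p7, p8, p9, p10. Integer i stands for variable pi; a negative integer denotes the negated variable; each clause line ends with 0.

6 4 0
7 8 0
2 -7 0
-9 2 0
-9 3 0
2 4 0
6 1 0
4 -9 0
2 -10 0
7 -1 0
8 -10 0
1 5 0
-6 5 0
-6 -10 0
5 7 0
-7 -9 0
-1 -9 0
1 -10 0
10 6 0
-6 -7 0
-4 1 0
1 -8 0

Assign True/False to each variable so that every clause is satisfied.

Pure literal: p2 appears only positively; assign p2 = True.
Pure literal: p3 appears only positively; assign p3 = True.
Set p1 = True and propagate.
  then p7 is forced to True.
  then p9 is forced to False.
  then p6 is forced to False.
  then p4 is forced to True.
  then p10 is forced to True.
  then p8 is forced to True.
p5 is now unconstrained; take p5 = False.
Every clause has at least one true literal under this assignment.

p1=True, p2=True, p3=True, p4=True, p5=False, p6=False, p7=True, p8=True, p9=False, p10=True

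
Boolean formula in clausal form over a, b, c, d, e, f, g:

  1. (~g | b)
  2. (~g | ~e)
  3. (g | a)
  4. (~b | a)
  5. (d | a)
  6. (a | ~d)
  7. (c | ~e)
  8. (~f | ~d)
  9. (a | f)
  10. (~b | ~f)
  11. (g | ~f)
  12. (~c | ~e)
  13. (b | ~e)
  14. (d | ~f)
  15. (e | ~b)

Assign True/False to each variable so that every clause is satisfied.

a=T, b=F, c=F, d=F, e=F, f=F, g=F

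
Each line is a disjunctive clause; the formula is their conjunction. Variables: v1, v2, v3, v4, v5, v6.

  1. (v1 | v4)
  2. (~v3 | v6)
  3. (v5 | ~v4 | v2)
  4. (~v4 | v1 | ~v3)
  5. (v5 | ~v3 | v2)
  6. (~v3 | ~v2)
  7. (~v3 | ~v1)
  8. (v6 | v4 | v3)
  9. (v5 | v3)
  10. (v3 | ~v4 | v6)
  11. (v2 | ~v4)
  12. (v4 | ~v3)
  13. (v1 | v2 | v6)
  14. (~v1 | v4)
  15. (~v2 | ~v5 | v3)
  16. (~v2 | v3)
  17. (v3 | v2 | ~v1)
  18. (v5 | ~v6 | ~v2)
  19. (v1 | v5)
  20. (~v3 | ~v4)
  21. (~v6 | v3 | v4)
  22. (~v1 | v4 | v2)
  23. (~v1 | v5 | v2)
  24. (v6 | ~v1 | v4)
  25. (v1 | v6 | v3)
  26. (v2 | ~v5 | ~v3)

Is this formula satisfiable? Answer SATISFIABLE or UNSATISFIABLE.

v3 = True:
  propagation gives v6=True, v2=False, v5=True; an empty clause results — contradiction.
v3 = False:
  propagation gives v5=True, v2=False, v4=False, v1=True; an empty clause results — contradiction.
Every branch closes, so no satisfying assignment exists.

UNSATISFIABLE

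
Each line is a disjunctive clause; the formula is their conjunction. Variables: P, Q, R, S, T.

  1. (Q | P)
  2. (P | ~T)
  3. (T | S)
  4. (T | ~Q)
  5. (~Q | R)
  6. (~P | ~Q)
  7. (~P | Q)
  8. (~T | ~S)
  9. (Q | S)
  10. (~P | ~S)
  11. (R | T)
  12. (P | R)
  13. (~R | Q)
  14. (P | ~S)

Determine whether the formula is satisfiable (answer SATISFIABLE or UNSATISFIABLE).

P = True:
  propagation gives Q=False; an empty clause results — contradiction.
P = False:
  propagation gives Q=True, T=False; an empty clause results — contradiction.
Every branch closes, so no satisfying assignment exists.

UNSATISFIABLE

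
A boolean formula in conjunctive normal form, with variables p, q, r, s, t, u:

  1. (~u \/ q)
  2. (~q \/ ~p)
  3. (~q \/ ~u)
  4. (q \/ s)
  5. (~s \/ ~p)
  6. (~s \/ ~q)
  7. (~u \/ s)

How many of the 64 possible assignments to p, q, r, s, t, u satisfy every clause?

Split on q, then s.
  q=1, s=1: a clause becomes empty — 0.
  q=1, s=0: remaining (p,r,t,u) ∈ {(0,0,0,0); (0,0,1,0); (0,1,0,0); (0,1,1,0)} — 4.
  q=0, s=1: remaining (p,r,t,u) ∈ {(0,0,0,0); (0,0,1,0); (0,1,0,0); (0,1,1,0)} — 4.
  q=0, s=0: a clause becomes empty — 0.
Total: 0 + 4 + 4 + 0 = 8.

8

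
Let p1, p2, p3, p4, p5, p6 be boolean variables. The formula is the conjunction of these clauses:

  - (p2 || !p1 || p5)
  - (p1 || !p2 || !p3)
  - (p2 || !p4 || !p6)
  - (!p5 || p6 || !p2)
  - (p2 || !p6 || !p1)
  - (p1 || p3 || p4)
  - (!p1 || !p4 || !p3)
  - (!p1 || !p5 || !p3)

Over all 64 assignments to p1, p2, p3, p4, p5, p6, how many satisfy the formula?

21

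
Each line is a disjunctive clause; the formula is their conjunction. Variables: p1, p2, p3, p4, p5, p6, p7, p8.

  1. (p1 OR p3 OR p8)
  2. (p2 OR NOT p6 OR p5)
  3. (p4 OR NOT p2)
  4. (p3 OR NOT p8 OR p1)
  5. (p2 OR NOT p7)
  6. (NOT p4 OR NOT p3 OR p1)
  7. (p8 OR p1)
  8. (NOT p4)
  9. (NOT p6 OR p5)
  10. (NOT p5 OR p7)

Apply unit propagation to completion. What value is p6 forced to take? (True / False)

False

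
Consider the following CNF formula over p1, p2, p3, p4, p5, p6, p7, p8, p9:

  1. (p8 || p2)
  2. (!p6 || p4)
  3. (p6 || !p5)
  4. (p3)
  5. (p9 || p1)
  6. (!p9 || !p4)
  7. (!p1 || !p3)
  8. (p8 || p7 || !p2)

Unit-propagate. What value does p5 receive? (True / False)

False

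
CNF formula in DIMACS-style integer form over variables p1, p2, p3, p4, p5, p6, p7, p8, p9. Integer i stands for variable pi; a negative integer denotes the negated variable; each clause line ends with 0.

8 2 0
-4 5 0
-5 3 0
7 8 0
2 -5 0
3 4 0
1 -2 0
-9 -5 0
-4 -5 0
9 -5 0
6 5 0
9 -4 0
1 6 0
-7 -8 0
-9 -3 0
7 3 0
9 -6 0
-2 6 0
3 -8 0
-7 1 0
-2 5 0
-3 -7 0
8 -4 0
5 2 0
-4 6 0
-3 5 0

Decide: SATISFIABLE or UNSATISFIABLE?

UNSATISFIABLE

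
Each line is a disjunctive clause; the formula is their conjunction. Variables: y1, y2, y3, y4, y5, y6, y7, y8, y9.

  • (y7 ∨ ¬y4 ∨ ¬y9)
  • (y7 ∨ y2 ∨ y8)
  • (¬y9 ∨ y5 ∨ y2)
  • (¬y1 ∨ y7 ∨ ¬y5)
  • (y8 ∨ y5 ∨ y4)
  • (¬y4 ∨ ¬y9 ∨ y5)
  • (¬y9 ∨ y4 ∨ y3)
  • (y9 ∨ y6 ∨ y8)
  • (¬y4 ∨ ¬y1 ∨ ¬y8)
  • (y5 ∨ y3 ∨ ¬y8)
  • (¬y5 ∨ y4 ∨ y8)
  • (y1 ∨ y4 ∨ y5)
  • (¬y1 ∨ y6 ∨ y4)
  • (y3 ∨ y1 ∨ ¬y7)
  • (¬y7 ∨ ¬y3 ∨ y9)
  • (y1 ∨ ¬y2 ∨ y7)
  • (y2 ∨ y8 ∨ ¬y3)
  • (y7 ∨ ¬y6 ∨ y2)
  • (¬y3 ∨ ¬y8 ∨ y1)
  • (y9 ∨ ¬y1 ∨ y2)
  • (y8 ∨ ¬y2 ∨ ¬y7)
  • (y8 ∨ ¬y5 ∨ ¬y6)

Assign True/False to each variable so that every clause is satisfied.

y1=T, y2=T, y3=F, y4=F, y5=T, y6=T, y7=T, y8=T, y9=F

Set y1 = True and propagate.
Set y2 = True and propagate.
For the remaining variables, y3 = False, y4 = False, y5 = True, y6 = True, y7 = True, y8 = True, y9 = False works.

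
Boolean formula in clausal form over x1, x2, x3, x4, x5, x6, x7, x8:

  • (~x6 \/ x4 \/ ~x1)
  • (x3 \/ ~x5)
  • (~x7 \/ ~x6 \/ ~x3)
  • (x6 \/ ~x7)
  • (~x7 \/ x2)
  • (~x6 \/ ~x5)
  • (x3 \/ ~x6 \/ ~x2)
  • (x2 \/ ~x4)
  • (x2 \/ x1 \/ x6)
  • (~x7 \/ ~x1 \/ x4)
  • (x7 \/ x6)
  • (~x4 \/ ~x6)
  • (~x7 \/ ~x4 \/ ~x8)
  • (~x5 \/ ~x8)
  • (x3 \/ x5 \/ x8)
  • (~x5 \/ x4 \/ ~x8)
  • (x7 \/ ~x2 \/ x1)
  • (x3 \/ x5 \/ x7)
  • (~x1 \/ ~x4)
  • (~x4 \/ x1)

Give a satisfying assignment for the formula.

Try x1 = False.
  then x4 is forced to False.
The remaining clauses are satisfied by x2 = False, x3 = True, x5 = False, x6 = True, x7 = False, x8 = False.

x1=0, x2=0, x3=1, x4=0, x5=0, x6=1, x7=0, x8=0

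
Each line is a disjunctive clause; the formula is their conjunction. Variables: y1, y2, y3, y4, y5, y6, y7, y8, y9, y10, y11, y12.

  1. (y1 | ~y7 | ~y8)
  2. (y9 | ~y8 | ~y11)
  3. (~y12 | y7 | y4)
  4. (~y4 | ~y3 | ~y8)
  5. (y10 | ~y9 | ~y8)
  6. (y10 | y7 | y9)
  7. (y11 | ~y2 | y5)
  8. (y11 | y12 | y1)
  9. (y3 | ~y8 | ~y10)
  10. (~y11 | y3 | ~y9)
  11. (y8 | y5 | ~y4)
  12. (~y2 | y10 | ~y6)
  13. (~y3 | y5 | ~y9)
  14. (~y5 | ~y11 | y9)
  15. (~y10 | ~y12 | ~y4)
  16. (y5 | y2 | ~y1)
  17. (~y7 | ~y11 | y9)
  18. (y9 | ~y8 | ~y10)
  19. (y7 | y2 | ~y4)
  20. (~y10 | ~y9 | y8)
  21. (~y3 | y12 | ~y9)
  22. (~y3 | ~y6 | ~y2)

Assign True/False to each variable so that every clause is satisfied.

y1 = 1, y2 = 1, y3 = 1, y4 = 0, y5 = 1, y6 = 0, y7 = 1, y8 = 1, y9 = 1, y10 = 1, y11 = 1, y12 = 1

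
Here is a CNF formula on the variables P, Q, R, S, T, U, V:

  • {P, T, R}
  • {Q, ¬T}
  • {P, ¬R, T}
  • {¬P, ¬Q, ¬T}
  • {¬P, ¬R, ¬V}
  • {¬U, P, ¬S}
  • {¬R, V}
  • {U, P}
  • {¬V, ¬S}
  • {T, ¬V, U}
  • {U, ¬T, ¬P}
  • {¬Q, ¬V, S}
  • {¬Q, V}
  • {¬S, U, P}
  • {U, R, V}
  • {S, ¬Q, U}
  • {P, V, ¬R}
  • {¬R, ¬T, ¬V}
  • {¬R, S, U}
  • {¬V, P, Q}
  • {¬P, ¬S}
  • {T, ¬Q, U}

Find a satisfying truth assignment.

P = True  Q = False  R = False  S = False  T = False  U = True  V = True

Check each clause:
  1. {T, P, R} — P is true.
  2. {Q, ¬T} — ¬T is true.
  3. {P, ¬R, T} — P is true.
  4. {¬P, ¬Q, ¬T} — ¬T is true.
  5. {¬V, ¬P, ¬R} — ¬R is true.
  6. {¬S, ¬U, P} — P is true.
  7. {¬R, V} — ¬R is true.
  8. {P, U} — P is true.
  9. {¬S, ¬V} — ¬S is true.
  10. {¬V, U, T} — U is true.
  11. {¬T, U, ¬P} — ¬T is true.
  12. {¬Q, ¬V, S} — ¬Q is true.
  13. {V, ¬Q} — ¬Q is true.
  14. {P, ¬S, U} — P is true.
  15. {U, V, R} — U is true.
  16. {¬Q, S, U} — ¬Q is true.
  17. {V, P, ¬R} — P is true.
  18. {¬R, ¬T, ¬V} — ¬T is true.
  19. {S, U, ¬R} — ¬R is true.
  20. {¬V, P, Q} — P is true.
  21. {¬S, ¬P} — ¬S is true.
  22. {U, T, ¬Q} — ¬Q is true.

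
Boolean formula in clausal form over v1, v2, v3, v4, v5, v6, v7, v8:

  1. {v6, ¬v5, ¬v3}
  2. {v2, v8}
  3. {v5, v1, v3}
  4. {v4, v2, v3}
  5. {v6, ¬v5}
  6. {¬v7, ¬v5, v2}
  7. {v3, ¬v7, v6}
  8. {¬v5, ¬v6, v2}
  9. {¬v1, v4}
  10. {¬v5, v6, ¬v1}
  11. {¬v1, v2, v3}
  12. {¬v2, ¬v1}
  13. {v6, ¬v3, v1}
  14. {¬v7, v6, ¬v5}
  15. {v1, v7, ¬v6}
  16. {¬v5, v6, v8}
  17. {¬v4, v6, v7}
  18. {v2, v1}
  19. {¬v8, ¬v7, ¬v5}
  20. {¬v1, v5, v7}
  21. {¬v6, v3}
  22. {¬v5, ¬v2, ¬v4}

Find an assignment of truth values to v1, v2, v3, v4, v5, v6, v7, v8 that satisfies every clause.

v1=False, v2=True, v3=True, v4=False, v5=False, v6=True, v7=True, v8=True

Set v1 = False and propagate.
  then v2 is forced to True.
Try v3 = True.
  then v6 is forced to True.
  then v7 is forced to True.
For the remaining variables, v4 = False, v5 = False, v8 = True works.
Every clause has at least one true literal under this assignment.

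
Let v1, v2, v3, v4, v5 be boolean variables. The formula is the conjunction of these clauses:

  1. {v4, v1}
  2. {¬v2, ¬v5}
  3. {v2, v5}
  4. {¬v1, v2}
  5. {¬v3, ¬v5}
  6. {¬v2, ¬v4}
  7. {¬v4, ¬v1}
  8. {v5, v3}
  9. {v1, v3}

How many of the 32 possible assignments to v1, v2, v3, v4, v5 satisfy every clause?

1

Satisfying assignments:
  v1=T v2=T v3=T v4=F v5=F
Count: 1.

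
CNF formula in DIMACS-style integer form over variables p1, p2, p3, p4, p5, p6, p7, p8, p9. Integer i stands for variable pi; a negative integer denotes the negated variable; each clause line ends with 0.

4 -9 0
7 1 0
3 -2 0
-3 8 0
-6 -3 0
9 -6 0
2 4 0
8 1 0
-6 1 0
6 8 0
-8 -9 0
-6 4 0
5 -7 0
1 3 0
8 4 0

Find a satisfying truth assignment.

p1 = True, p2 = False, p3 = True, p4 = True, p5 = True, p6 = False, p7 = True, p8 = True, p9 = False

Check each clause:
  1. (¬p9 ∨ p4) — p4 is true.
  2. (p1 ∨ p7) — p1 is true.
  3. (p3 ∨ ¬p2) — p3 is true.
  4. (¬p3 ∨ p8) — p8 is true.
  5. (¬p3 ∨ ¬p6) — ¬p6 is true.
  6. (¬p6 ∨ p9) — ¬p6 is true.
  7. (p2 ∨ p4) — p4 is true.
  8. (p1 ∨ p8) — p8 is true.
  9. (p1 ∨ ¬p6) — p1 is true.
  10. (p6 ∨ p8) — p8 is true.
  11. (¬p8 ∨ ¬p9) — ¬p9 is true.
  12. (¬p6 ∨ p4) — ¬p6 is true.
  13. (p5 ∨ ¬p7) — p5 is true.
  14. (p3 ∨ p1) — p1 is true.
  15. (p4 ∨ p8) — p8 is true.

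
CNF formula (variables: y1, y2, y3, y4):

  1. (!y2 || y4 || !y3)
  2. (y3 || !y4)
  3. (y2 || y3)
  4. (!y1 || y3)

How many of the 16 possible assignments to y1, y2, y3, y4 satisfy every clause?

7

Satisfying assignments:
  y1=0 y2=0 y3=1 y4=0
  y1=0 y2=0 y3=1 y4=1
  y1=0 y2=1 y3=0 y4=0
  y1=0 y2=1 y3=1 y4=1
  y1=1 y2=0 y3=1 y4=0
  y1=1 y2=0 y3=1 y4=1
  y1=1 y2=1 y3=1 y4=1
That's 7 in total.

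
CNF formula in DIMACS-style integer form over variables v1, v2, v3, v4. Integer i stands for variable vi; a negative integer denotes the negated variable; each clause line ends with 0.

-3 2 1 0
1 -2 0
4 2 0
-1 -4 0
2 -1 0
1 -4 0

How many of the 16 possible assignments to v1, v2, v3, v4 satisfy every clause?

2

Satisfying assignments:
  v1=1 v2=1 v3=0 v4=0
  v1=1 v2=1 v3=1 v4=0
Count: 2.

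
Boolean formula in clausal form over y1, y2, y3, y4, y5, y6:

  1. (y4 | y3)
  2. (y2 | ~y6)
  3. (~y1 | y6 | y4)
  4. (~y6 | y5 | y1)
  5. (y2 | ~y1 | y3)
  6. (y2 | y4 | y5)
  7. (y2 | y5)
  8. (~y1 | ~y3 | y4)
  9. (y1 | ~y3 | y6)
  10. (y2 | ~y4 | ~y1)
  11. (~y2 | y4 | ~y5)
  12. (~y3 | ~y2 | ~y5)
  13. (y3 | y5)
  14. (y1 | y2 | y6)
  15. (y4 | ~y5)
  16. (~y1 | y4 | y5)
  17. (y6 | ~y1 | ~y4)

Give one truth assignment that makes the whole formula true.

y1 = True, y2 = True, y3 = False, y4 = True, y5 = True, y6 = True

Check each clause:
  1. (y3 | y4) — y4 is true.
  2. (y2 | ~y6) — y2 is true.
  3. (y6 | ~y1 | y4) — y4 is true.
  4. (y5 | ~y6 | y1) — y1 is true.
  5. (y2 | y3 | ~y1) — y2 is true.
  6. (y5 | y4 | y2) — y2 is true.
  7. (y5 | y2) — y2 is true.
  8. (y4 | ~y3 | ~y1) — y4 is true.
  9. (y1 | y6 | ~y3) — y1 is true.
  10. (~y1 | y2 | ~y4) — y2 is true.
  11. (y4 | ~y5 | ~y2) — y4 is true.
  12. (~y3 | ~y2 | ~y5) — ~y3 is true.
  13. (y3 | y5) — y5 is true.
  14. (y2 | y1 | y6) — y1 is true.
  15. (y4 | ~y5) — y4 is true.
  16. (y5 | ~y1 | y4) — y4 is true.
  17. (y6 | ~y4 | ~y1) — y6 is true.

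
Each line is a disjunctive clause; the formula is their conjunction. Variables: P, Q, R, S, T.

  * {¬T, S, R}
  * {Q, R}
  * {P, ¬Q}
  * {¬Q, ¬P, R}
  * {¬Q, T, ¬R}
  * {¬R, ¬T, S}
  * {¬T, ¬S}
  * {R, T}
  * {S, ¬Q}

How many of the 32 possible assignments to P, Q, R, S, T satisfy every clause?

4

The models are:
  P=F Q=F R=T S=F T=F
  P=F Q=F R=T S=T T=F
  P=T Q=F R=T S=F T=F
  P=T Q=F R=T S=T T=F
That's 4 in total.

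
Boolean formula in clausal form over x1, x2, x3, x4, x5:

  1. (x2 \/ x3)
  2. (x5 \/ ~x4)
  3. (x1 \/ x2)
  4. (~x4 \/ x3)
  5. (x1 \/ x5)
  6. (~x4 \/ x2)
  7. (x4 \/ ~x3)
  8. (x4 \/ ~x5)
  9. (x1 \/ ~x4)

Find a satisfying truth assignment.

x1 = 1, x2 = 1, x3 = 0, x4 = 0, x5 = 0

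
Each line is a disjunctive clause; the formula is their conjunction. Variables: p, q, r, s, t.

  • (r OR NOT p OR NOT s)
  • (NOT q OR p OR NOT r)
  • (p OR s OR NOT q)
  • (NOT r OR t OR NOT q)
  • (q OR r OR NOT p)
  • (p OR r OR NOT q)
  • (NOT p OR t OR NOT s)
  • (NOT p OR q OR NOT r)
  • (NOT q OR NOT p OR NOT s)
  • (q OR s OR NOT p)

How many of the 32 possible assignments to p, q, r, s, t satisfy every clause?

Case analysis on p and q:
  p=1, q=1: remaining (r,s,t) ∈ {(0,0,0); (0,0,1); (1,0,1)} — 3.
  p=1, q=0: a clause becomes empty — 0.
  p=0, q=1: a clause becomes empty — 0.
  p=0, q=0: r, s, t free → 2^3 = 8.
Total: 3 + 0 + 0 + 8 = 11.

11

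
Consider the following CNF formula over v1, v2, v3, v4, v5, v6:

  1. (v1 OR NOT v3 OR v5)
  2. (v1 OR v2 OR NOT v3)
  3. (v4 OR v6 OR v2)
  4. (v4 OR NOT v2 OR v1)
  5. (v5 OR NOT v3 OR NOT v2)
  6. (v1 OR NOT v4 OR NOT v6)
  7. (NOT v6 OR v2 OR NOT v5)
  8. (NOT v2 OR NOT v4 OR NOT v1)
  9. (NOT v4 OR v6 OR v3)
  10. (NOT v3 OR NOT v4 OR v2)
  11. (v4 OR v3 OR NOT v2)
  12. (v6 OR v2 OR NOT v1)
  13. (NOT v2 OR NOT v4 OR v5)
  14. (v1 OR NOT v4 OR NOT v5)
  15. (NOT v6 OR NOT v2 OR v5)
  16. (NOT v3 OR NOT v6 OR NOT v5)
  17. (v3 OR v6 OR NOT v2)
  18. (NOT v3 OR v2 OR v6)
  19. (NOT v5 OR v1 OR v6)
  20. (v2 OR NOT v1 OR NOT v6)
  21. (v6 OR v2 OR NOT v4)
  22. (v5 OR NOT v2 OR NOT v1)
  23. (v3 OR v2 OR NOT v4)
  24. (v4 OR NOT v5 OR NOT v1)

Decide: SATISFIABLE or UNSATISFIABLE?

Try v1 = False.
For the remaining variables, v2 = False, v3 = False, v4 = False, v5 = False, v6 = True works.
Every clause has at least one true literal under this assignment.
So v1=False  v2=False  v3=False  v4=False  v5=False  v6=True is a satisfying assignment.

SATISFIABLE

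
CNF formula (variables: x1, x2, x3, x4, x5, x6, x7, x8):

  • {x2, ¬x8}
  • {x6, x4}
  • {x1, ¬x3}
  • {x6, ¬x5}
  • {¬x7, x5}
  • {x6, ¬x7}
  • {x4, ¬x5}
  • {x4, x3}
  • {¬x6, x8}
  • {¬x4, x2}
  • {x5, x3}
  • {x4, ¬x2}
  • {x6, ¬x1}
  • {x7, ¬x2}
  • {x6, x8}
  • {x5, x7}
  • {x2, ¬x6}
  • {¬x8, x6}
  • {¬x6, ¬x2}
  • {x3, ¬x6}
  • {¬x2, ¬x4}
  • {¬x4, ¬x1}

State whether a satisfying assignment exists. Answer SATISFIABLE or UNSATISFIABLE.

x6 = True:
  propagation gives x8=True, x2=True; an empty clause results — contradiction.
x6 = False:
  propagation gives x4=True, x5=False, x7=False; an empty clause results — contradiction.
Every branch closes, so no satisfying assignment exists.

UNSATISFIABLE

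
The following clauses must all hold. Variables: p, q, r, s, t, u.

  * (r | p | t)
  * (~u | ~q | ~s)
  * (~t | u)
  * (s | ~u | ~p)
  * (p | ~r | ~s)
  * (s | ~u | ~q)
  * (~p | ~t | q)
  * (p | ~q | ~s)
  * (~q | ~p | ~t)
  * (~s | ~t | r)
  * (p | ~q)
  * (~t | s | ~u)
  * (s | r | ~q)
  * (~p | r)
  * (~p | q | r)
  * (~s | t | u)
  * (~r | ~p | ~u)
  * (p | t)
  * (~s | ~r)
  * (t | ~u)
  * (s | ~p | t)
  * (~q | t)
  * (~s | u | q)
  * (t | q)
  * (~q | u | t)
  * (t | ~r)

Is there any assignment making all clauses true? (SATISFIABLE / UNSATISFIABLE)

t = True:
  propagation gives u=True, s=True, q=False, p=False; an empty clause results — contradiction.
t = False:
  propagation gives p=True, r=True; an empty clause results — contradiction.
Every branch closes, so no satisfying assignment exists.

UNSATISFIABLE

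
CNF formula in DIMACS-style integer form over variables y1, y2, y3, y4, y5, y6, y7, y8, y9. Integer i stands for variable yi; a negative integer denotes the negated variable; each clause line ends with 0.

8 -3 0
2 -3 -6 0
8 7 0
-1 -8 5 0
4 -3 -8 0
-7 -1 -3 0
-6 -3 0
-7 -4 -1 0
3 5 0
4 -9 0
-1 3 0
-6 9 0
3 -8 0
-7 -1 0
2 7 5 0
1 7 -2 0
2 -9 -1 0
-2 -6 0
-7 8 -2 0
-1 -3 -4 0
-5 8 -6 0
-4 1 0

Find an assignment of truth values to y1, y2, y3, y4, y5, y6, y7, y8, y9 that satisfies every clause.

y1=False, y2=False, y3=False, y4=False, y5=True, y6=False, y7=True, y8=False, y9=False

Check each clause:
  1. (y8 ∨ ¬y3) — ¬y3 is true.
  2. (¬y6 ∨ ¬y3 ∨ y2) — ¬y6 is true.
  3. (y7 ∨ y8) — y7 is true.
  4. (¬y1 ∨ ¬y8 ∨ y5) — ¬y8 is true.
  5. (¬y8 ∨ y4 ∨ ¬y3) — ¬y8 is true.
  6. (¬y1 ∨ ¬y3 ∨ ¬y7) — ¬y3 is true.
  7. (¬y6 ∨ ¬y3) — ¬y6 is true.
  8. (¬y7 ∨ ¬y1 ∨ ¬y4) — ¬y4 is true.
  9. (y3 ∨ y5) — y5 is true.
  10. (y4 ∨ ¬y9) — ¬y9 is true.
  11. (¬y1 ∨ y3) — ¬y1 is true.
  12. (¬y6 ∨ y9) — ¬y6 is true.
  13. (¬y8 ∨ y3) — ¬y8 is true.
  14. (¬y1 ∨ ¬y7) — ¬y1 is true.
  15. (y2 ∨ y5 ∨ y7) — y5 is true.
  16. (¬y2 ∨ y1 ∨ y7) — ¬y2 is true.
  17. (¬y9 ∨ ¬y1 ∨ y2) — ¬y1 is true.
  18. (¬y6 ∨ ¬y2) — ¬y6 is true.
  19. (y8 ∨ ¬y2 ∨ ¬y7) — ¬y2 is true.
  20. (¬y4 ∨ ¬y3 ∨ ¬y1) — ¬y4 is true.
  21. (y8 ∨ ¬y6 ∨ ¬y5) — ¬y6 is true.
  22. (y1 ∨ ¬y4) — ¬y4 is true.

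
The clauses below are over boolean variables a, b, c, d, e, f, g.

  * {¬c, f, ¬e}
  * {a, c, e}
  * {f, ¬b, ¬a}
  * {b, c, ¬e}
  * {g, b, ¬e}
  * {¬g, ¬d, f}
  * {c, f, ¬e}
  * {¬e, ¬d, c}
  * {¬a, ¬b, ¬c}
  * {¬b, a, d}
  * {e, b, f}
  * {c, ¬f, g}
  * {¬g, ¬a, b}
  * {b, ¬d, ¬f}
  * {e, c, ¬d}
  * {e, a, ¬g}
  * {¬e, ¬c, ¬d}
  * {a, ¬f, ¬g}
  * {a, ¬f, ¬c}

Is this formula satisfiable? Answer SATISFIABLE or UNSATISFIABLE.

SATISFIABLE

Try a = True.
Try b = True.
  then f is forced to True.
  then c is forced to False.
  then g is forced to True.
The remaining clauses are satisfied by d = False, e = True.
Every clause has at least one true literal under this assignment.
So a=T, b=T, c=F, d=F, e=T, f=T, g=T is a satisfying assignment.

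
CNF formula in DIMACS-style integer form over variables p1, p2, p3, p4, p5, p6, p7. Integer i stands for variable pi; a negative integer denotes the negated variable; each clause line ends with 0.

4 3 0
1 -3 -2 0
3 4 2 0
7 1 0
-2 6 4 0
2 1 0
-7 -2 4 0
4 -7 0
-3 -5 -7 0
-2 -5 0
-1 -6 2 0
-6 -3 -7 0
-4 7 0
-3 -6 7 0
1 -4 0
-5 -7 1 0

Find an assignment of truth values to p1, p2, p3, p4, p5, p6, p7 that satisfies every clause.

p1 = True, p2 = False, p3 = False, p4 = True, p5 = True, p6 = False, p7 = True

Check each clause:
  1. (p3 | p4) — p4 is true.
  2. (~p2 | p1 | ~p3) — p1 is true.
  3. (p3 | p2 | p4) — p4 is true.
  4. (p7 | p1) — p1 is true.
  5. (p4 | p6 | ~p2) — p4 is true.
  6. (p1 | p2) — p1 is true.
  7. (~p7 | ~p2 | p4) — p4 is true.
  8. (~p7 | p4) — p4 is true.
  9. (~p5 | ~p7 | ~p3) — ~p3 is true.
  10. (~p5 | ~p2) — ~p2 is true.
  11. (p2 | ~p1 | ~p6) — ~p6 is true.
  12. (~p6 | ~p7 | ~p3) — ~p6 is true.
  13. (~p4 | p7) — p7 is true.
  14. (p7 | ~p6 | ~p3) — ~p6 is true.
  15. (p1 | ~p4) — p1 is true.
  16. (~p5 | p1 | ~p7) — p1 is true.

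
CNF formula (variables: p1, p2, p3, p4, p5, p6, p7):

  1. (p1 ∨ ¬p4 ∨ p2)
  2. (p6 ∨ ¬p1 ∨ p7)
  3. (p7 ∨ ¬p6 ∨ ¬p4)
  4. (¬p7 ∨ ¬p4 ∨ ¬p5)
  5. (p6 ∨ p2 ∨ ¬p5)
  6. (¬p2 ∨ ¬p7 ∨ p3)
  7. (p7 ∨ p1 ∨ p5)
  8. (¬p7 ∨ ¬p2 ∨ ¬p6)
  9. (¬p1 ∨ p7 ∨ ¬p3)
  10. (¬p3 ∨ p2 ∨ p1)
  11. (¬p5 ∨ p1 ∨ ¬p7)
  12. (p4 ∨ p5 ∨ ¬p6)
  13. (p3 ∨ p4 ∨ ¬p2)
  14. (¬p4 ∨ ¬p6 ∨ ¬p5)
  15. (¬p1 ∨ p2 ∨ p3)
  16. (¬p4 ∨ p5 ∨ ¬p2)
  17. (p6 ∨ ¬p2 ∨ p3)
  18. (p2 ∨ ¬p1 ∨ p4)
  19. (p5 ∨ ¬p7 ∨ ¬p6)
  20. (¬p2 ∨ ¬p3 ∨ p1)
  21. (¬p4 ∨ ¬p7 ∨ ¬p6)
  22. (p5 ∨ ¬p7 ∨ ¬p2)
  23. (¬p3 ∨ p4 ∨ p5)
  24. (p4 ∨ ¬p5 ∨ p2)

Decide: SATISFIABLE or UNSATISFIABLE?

Try p1 = True.
Try p2 = True.
Branch on p3: take p3 = True.
  then p7 is forced to True.
  then p6 is forced to False.
  then p5 is forced to True.
  then p4 is forced to False.
Every clause has at least one true literal under this assignment.
So p1=1, p2=1, p3=1, p4=0, p5=1, p6=0, p7=1 is a satisfying assignment.

SATISFIABLE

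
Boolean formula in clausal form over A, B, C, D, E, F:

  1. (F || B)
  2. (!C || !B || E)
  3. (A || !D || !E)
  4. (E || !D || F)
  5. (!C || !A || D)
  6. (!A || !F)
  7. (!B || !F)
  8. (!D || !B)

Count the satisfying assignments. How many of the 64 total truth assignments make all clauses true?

11

Split on B, then D.
  B=1, D=1: a clause becomes empty — 0.
  B=1, D=0: 5 of the 16 assignments to (A,C,E,F) work.
  B=0, D=1: remaining (A,C,E,F) ∈ {(0,0,0,1); (0,1,0,1)} — 2.
  B=0, D=0: remaining (A,C,E,F) ∈ {(0,0,0,1); (0,0,1,1); (0,1,0,1); (0,1,1,1)} — 4.
Total: 0 + 5 + 2 + 4 = 11.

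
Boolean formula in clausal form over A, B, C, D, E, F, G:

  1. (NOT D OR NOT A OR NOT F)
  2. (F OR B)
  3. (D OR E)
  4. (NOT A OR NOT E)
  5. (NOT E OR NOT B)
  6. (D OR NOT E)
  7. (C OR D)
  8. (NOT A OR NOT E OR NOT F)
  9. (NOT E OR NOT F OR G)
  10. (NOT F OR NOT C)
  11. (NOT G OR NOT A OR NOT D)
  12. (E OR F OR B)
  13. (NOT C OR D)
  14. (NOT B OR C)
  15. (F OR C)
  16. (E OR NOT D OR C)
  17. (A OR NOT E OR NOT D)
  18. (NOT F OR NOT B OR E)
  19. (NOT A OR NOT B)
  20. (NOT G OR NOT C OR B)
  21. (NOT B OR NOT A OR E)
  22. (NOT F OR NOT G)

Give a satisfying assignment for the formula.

A=0, B=1, C=1, D=1, E=0, F=0, G=1

Check each clause:
  1. (NOT D OR NOT A OR NOT F) — NOT F is true.
  2. (F OR B) — B is true.
  3. (E OR D) — D is true.
  4. (NOT E OR NOT A) — NOT E is true.
  5. (NOT E OR NOT B) — NOT E is true.
  6. (D OR NOT E) — NOT E is true.
  7. (C OR D) — C is true.
  8. (NOT F OR NOT A OR NOT E) — NOT F is true.
  9. (NOT F OR NOT E OR G) — NOT F is true.
  10. (NOT F OR NOT C) — NOT F is true.
  11. (NOT D OR NOT A OR NOT G) — NOT A is true.
  12. (E OR F OR B) — B is true.
  13. (NOT C OR D) — D is true.
  14. (NOT B OR C) — C is true.
  15. (F OR C) — C is true.
  16. (NOT D OR E OR C) — C is true.
  17. (NOT E OR A OR NOT D) — NOT E is true.
  18. (E OR NOT F OR NOT B) — NOT F is true.
  19. (NOT B OR NOT A) — NOT A is true.
  20. (B OR NOT C OR NOT G) — B is true.
  21. (E OR NOT A OR NOT B) — NOT A is true.
  22. (NOT G OR NOT F) — NOT F is true.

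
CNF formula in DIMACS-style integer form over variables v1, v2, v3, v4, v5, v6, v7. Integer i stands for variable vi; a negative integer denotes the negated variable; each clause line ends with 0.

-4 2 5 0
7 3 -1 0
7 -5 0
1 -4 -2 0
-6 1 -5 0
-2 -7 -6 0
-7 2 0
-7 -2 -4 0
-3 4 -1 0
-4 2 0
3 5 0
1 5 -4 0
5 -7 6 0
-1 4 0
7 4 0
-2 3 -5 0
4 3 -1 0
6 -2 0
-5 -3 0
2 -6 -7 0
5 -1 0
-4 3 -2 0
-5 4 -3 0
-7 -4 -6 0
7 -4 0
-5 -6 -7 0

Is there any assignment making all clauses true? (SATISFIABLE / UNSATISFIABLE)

UNSATISFIABLE

v4 = True:
  propagation gives v2=True, v1=True, v7=False; an empty clause results — contradiction.
v4 = False:
  propagation gives v1=False, v7=True, v2=True, v6=False; an empty clause results — contradiction.
Every branch closes, so no satisfying assignment exists.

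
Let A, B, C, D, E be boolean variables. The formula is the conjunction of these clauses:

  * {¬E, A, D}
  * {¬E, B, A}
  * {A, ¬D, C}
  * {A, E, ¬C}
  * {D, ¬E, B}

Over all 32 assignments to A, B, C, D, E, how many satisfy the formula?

Split on A, then E.
  A=1, E=1: C free; 3 ways for (B,D) × 2^1 = 6.
  A=1, E=0: B, C, D free → 2^3 = 8.
  A=0, E=1: remaining (B,C,D) ∈ {(1,1,1)} — 1.
  A=0, E=0: remaining (B,C,D) ∈ {(0,0,0); (1,0,0)} — 2.
Total: 6 + 8 + 1 + 2 = 17.

17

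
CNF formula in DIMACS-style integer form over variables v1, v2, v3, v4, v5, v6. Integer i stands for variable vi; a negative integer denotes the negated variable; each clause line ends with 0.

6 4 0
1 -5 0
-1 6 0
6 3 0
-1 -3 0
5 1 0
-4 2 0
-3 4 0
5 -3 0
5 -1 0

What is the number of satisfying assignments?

The models are:
  v1=T v2=F v3=F v4=F v5=T v6=T
  v1=T v2=T v3=F v4=F v5=T v6=T
  v1=T v2=T v3=F v4=T v5=T v6=T
Count: 3.

3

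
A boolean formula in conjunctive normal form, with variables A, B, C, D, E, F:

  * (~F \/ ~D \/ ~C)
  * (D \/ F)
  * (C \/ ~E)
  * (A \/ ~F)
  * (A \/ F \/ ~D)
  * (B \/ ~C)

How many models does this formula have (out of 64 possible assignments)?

10

Case analysis on F and C:
  F=T, C=T: remaining (A,B,D,E) ∈ {(T,T,F,F); (T,T,F,T)} — 2.
  F=T, C=F: remaining (A,B,D,E) ∈ {(T,F,F,F); (T,F,T,F); (T,T,F,F); (T,T,T,F)} — 4.
  F=F, C=T: remaining (A,B,D,E) ∈ {(T,T,T,F); (T,T,T,T)} — 2.
  F=F, C=F: remaining (A,B,D,E) ∈ {(T,F,T,F); (T,T,T,F)} — 2.
Total: 2 + 4 + 2 + 2 = 10.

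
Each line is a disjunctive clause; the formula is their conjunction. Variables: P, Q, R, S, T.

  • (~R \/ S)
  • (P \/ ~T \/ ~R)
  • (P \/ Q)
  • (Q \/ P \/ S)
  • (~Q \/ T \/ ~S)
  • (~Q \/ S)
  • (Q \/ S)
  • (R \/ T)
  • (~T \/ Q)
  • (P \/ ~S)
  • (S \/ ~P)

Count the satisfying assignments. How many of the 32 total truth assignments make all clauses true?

3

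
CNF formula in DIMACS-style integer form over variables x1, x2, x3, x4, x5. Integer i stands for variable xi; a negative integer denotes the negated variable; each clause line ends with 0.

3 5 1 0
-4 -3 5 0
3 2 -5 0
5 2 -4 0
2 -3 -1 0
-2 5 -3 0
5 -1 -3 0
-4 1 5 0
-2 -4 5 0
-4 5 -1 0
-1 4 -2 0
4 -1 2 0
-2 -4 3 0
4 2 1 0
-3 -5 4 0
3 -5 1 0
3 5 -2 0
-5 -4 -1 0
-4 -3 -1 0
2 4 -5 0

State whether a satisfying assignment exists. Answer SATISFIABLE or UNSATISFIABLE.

SATISFIABLE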